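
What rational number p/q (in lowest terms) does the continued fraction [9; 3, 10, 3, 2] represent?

2079/223

Use the convergent recurrence hₖ = aₖ·hₖ₋₁ + hₖ₋₂ (and likewise for the denominators kₖ):
a_0 = 9: 9/1
a_1 = 3: 28/3
a_2 = 10: 289/31
a_3 = 3: 895/96
a_4 = 2: 2079/223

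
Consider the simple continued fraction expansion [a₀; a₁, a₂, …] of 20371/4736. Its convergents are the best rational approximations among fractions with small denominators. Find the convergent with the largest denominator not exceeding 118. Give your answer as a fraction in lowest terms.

314/73

a_0 = 4: 4/1  (≤ bound)
a_1 = 3: 13/3  (≤ bound)
a_2 = 3: 43/10  (≤ bound)
a_3 = 7: 314/73  (≤ bound)
a_4 = 2: 671/156  (> 118, stop)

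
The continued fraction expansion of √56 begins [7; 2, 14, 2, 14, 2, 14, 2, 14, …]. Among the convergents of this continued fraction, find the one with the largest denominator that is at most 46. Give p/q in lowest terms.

217/29

a_0 = 7: 7/1  (≤ bound)
a_1 = 2: 15/2  (≤ bound)
a_2 = 14: 217/29  (≤ bound)
a_3 = 2: 449/60  (> 46, stop)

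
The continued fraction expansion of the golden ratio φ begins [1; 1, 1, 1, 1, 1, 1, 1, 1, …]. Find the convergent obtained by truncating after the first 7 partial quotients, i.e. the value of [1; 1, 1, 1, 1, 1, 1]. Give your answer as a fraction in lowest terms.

21/13

Use the convergent recurrence hₖ = aₖ·hₖ₋₁ + hₖ₋₂ (and likewise for the denominators kₖ):
a_0 = 1: 1/1
a_1 = 1: 2/1
a_2 = 1: 3/2
a_3 = 1: 5/3
a_4 = 1: 8/5
a_5 = 1: 13/8
a_6 = 1: 21/13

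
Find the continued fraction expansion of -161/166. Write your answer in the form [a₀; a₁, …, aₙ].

[-1; 33, 5]

-161 ÷ 166 → quotient -1, remainder 5
166 ÷ 5 → quotient 33, remainder 1
5 ÷ 1 → quotient 5, remainder 0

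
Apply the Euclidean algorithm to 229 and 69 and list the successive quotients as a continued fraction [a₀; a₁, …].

229 = 3·69 + 22, so a_0 = 3
69 = 3·22 + 3, so a_1 = 3
22 = 7·3 + 1, so a_2 = 7
3 = 3·1 + 0, so a_3 = 3

[3; 3, 7, 3]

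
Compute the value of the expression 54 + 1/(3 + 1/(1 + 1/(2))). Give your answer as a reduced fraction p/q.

Start with 2.
1 + 1/(2/1) = 1 + 1/2 = 3/2
3 + 1/(3/2) = 3 + 2/3 = 11/3
54 + 1/(11/3) = 54 + 3/11 = 597/11

597/11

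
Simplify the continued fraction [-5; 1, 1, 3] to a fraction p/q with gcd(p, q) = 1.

a_0 = -5: -5/1
a_1 = 1: -4/1
a_2 = 1: -9/2
a_3 = 3: -31/7

-31/7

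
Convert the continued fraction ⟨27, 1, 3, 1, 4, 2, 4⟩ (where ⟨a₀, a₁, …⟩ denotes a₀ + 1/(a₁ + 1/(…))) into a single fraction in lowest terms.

6559/236

Start with 4.
2 + 1/(4/1) = 2 + 1/4 = 9/4
4 + 1/(9/4) = 4 + 4/9 = 40/9
1 + 1/(40/9) = 1 + 9/40 = 49/40
3 + 1/(49/40) = 3 + 40/49 = 187/49
1 + 1/(187/49) = 1 + 49/187 = 236/187
27 + 1/(236/187) = 27 + 187/236 = 6559/236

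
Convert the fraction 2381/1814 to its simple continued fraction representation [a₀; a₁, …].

Apply division with remainder until the remainder is 0:
2381 ÷ 1814 → quotient 1, remainder 567
1814 ÷ 567 → quotient 3, remainder 113
567 ÷ 113 → quotient 5, remainder 2
113 ÷ 2 → quotient 56, remainder 1
2 ÷ 1 → quotient 2, remainder 0

[1; 3, 5, 56, 2]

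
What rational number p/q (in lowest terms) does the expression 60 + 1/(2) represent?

121/2

a_0 = 60: 60/1
a_1 = 2: 121/2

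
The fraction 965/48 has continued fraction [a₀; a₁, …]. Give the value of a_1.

Repeatedly divide and take the remainder:
965 ÷ 48 → quotient 20, remainder 5
48 ÷ 5 → quotient 9, remainder 3

9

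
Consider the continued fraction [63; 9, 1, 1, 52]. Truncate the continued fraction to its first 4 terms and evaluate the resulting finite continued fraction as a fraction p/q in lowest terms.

Start with 1.
1 + 1/(1/1) = 1 + 1/1 = 2/1
9 + 1/(2/1) = 9 + 1/2 = 19/2
63 + 1/(19/2) = 63 + 2/19 = 1199/19

1199/19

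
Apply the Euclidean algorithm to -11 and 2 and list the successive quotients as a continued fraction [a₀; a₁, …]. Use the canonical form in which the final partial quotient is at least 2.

[-6; 2]

Run the Euclidean algorithm, recording each quotient:
-11 ÷ 2 → quotient -6, remainder 1
2 ÷ 1 → quotient 2, remainder 0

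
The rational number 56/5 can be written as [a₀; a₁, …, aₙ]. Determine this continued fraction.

[11; 5]

56 = 11·5 + 1, so a_0 = 11
5 = 5·1 + 0, so a_1 = 5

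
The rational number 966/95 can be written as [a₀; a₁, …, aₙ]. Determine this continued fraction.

966 ÷ 95 → quotient 10, remainder 16
95 ÷ 16 → quotient 5, remainder 15
16 ÷ 15 → quotient 1, remainder 1
15 ÷ 1 → quotient 15, remainder 0

[10; 5, 1, 15]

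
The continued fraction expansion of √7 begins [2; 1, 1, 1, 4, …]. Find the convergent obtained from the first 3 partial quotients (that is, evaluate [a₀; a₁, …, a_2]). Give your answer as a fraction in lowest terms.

5/2

Start with 1.
1 + 1/(1/1) = 1 + 1/1 = 2/1
2 + 1/(2/1) = 2 + 1/2 = 5/2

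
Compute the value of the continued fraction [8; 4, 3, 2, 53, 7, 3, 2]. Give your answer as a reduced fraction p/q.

Build up convergents one term at a time:
a_0 = 8: 8/1
a_1 = 4: 33/4
a_2 = 3: 107/13
a_3 = 2: 247/30
a_4 = 53: 13198/1603
a_5 = 7: 92633/11251
a_6 = 3: 291097/35356
a_7 = 2: 674827/81963

674827/81963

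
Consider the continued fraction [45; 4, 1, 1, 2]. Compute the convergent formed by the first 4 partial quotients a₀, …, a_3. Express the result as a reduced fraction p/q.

Start with 1.
1 + 1/(1/1) = 1 + 1/1 = 2/1
4 + 1/(2/1) = 4 + 1/2 = 9/2
45 + 1/(9/2) = 45 + 2/9 = 407/9

407/9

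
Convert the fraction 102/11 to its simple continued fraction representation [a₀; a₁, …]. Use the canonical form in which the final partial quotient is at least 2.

⌊102/11⌋ = 9, remainder 3
⌊11/3⌋ = 3, remainder 2
⌊3/2⌋ = 1, remainder 1
⌊2/1⌋ = 2, remainder 0

[9; 3, 1, 2]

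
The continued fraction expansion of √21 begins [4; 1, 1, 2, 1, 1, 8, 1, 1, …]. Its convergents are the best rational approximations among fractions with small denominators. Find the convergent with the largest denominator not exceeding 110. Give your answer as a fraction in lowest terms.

List convergents until the denominator exceeds the bound:
a_0 = 4: 4/1  (≤ bound)
a_1 = 1: 5/1  (≤ bound)
a_2 = 1: 9/2  (≤ bound)
a_3 = 2: 23/5  (≤ bound)
a_4 = 1: 32/7  (≤ bound)
a_5 = 1: 55/12  (≤ bound)
a_6 = 8: 472/103  (≤ bound)
a_7 = 1: 527/115  (> 110, stop)

472/103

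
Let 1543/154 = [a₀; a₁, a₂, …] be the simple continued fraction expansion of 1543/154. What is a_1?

51

Apply division with remainder until the remainder is 0:
1543 ÷ 154 → quotient 10, remainder 3
154 ÷ 3 → quotient 51, remainder 1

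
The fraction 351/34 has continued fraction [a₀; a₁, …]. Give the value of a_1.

3

351 = 10·34 + 11, so a_0 = 10
34 = 3·11 + 1, so a_1 = 3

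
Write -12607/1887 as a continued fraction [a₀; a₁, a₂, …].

[-7; 3, 7, 2, 3, 5, 2]

-12607 = -7·1887 + 602, so a_0 = -7
1887 = 3·602 + 81, so a_1 = 3
602 = 7·81 + 35, so a_2 = 7
81 = 2·35 + 11, so a_3 = 2
35 = 3·11 + 2, so a_4 = 3
11 = 5·2 + 1, so a_5 = 5
2 = 2·1 + 0, so a_6 = 2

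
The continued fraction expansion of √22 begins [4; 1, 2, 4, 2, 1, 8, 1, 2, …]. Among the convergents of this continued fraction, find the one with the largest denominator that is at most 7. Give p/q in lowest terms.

14/3

List convergents until the denominator exceeds the bound:
a_0 = 4: 4/1  (≤ bound)
a_1 = 1: 5/1  (≤ bound)
a_2 = 2: 14/3  (≤ bound)
a_3 = 4: 61/13  (> 7, stop)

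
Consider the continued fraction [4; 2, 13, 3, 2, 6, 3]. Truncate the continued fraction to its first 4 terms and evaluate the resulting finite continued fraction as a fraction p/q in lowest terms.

Build up convergents one term at a time:
a_0 = 4: 4/1
a_1 = 2: 9/2
a_2 = 13: 121/27
a_3 = 3: 372/83

372/83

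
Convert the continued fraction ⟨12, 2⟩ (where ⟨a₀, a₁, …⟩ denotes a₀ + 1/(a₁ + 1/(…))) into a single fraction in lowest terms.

25/2

Starting at the tail and folding back:
Start with 2.
12 + 1/(2/1) = 12 + 1/2 = 25/2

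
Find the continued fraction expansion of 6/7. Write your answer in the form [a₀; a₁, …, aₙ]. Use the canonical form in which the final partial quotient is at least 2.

[0; 1, 6]

6 = 0·7 + 6, so a_0 = 0
7 = 1·6 + 1, so a_1 = 1
6 = 6·1 + 0, so a_2 = 6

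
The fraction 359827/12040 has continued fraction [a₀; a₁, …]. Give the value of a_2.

7

359827 = 29·12040 + 10667, so a_0 = 29
12040 = 1·10667 + 1373, so a_1 = 1
10667 = 7·1373 + 1056, so a_2 = 7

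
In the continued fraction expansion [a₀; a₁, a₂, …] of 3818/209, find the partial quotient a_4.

Run the Euclidean algorithm, recording each quotient:
3818 = 18·209 + 56, so a_0 = 18
209 = 3·56 + 41, so a_1 = 3
56 = 1·41 + 15, so a_2 = 1
41 = 2·15 + 11, so a_3 = 2
15 = 1·11 + 4, so a_4 = 1

1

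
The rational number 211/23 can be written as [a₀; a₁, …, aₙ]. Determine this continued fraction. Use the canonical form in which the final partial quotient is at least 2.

Run the Euclidean algorithm, recording each quotient:
⌊211/23⌋ = 9, remainder 4
⌊23/4⌋ = 5, remainder 3
⌊4/3⌋ = 1, remainder 1
⌊3/1⌋ = 3, remainder 0

[9; 5, 1, 3]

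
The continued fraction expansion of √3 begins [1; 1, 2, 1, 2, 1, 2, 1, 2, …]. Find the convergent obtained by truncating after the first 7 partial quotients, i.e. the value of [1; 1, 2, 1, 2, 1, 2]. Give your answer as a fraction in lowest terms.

a_0 = 1: 1/1
a_1 = 1: 2/1
a_2 = 2: 5/3
a_3 = 1: 7/4
a_4 = 2: 19/11
a_5 = 1: 26/15
a_6 = 2: 71/41

71/41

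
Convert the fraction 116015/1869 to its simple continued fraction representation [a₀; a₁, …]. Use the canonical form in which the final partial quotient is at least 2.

116015 = 62·1869 + 137, so a_0 = 62
1869 = 13·137 + 88, so a_1 = 13
137 = 1·88 + 49, so a_2 = 1
88 = 1·49 + 39, so a_3 = 1
49 = 1·39 + 10, so a_4 = 1
39 = 3·10 + 9, so a_5 = 3
10 = 1·9 + 1, so a_6 = 1
9 = 9·1 + 0, so a_7 = 9

[62; 13, 1, 1, 1, 3, 1, 9]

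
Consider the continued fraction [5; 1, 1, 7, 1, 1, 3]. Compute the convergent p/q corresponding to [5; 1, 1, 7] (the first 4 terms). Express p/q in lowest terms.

83/15

Build up convergents one term at a time:
a_0 = 5: 5/1
a_1 = 1: 6/1
a_2 = 1: 11/2
a_3 = 7: 83/15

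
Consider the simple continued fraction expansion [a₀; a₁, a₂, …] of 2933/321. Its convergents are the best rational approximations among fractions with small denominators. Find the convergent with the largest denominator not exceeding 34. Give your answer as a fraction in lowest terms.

List convergents until the denominator exceeds the bound:
a_0 = 9: 9/1  (≤ bound)
a_1 = 7: 64/7  (≤ bound)
a_2 = 3: 201/22  (≤ bound)
a_3 = 2: 466/51  (> 34, stop)

201/22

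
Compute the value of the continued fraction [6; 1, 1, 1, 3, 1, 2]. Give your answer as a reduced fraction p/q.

259/39

Start with 2.
1 + 1/(2/1) = 1 + 1/2 = 3/2
3 + 1/(3/2) = 3 + 2/3 = 11/3
1 + 1/(11/3) = 1 + 3/11 = 14/11
1 + 1/(14/11) = 1 + 11/14 = 25/14
1 + 1/(25/14) = 1 + 14/25 = 39/25
6 + 1/(39/25) = 6 + 25/39 = 259/39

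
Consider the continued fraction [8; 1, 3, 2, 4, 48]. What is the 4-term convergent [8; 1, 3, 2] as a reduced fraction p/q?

79/9

Start with 2.
3 + 1/(2/1) = 3 + 1/2 = 7/2
1 + 1/(7/2) = 1 + 2/7 = 9/7
8 + 1/(9/7) = 8 + 7/9 = 79/9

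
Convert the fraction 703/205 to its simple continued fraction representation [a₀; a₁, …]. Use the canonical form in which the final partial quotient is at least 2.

703 ÷ 205 → quotient 3, remainder 88
205 ÷ 88 → quotient 2, remainder 29
88 ÷ 29 → quotient 3, remainder 1
29 ÷ 1 → quotient 29, remainder 0

[3; 2, 3, 29]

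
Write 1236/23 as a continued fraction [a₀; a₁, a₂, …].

[53; 1, 2, 1, 5]

1236 = 53·23 + 17, so a_0 = 53
23 = 1·17 + 6, so a_1 = 1
17 = 2·6 + 5, so a_2 = 2
6 = 1·5 + 1, so a_3 = 1
5 = 5·1 + 0, so a_4 = 5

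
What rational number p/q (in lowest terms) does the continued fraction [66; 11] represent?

a_0 = 66: 66/1
a_1 = 11: 727/11

727/11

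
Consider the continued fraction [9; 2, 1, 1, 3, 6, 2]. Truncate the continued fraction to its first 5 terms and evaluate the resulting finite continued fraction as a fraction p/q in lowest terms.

169/18

a_0 = 9: 9/1
a_1 = 2: 19/2
a_2 = 1: 28/3
a_3 = 1: 47/5
a_4 = 3: 169/18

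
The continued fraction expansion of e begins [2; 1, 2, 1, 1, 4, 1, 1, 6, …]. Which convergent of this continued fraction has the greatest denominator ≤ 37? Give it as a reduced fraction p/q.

List convergents until the denominator exceeds the bound:
a_0 = 2: 2/1  (≤ bound)
a_1 = 1: 3/1  (≤ bound)
a_2 = 2: 8/3  (≤ bound)
a_3 = 1: 11/4  (≤ bound)
a_4 = 1: 19/7  (≤ bound)
a_5 = 4: 87/32  (≤ bound)
a_6 = 1: 106/39  (> 37, stop)

87/32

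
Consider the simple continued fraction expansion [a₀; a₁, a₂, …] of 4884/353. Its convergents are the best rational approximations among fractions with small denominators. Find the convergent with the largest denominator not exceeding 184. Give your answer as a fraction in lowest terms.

a_0 = 13: 13/1  (≤ bound)
a_1 = 1: 14/1  (≤ bound)
a_2 = 5: 83/6  (≤ bound)
a_3 = 11: 927/67  (≤ bound)
a_4 = 1: 1010/73  (≤ bound)
a_5 = 1: 1937/140  (≤ bound)
a_6 = 2: 4884/353  (> 184, stop)

1937/140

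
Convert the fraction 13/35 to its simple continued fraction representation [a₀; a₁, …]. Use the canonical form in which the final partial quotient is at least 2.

[0; 2, 1, 2, 4]

13 ÷ 35 → quotient 0, remainder 13
35 ÷ 13 → quotient 2, remainder 9
13 ÷ 9 → quotient 1, remainder 4
9 ÷ 4 → quotient 2, remainder 1
4 ÷ 1 → quotient 4, remainder 0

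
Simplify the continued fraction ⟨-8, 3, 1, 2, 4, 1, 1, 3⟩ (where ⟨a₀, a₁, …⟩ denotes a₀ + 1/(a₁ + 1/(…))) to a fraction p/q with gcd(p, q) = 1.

a_0 = -8: -8/1
a_1 = 3: -23/3
a_2 = 1: -31/4
a_3 = 2: -85/11
a_4 = 4: -371/48
a_5 = 1: -456/59
a_6 = 1: -827/107
a_7 = 3: -2937/380

-2937/380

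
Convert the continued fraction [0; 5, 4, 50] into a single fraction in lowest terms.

Compute successive convergents:
a_0 = 0: 0/1
a_1 = 5: 1/5
a_2 = 4: 4/21
a_3 = 50: 201/1055

201/1055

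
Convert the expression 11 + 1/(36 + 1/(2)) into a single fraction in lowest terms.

Start with 2.
36 + 1/(2/1) = 36 + 1/2 = 73/2
11 + 1/(73/2) = 11 + 2/73 = 805/73

805/73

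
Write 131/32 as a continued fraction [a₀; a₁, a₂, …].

[4; 10, 1, 2]

131 = 4·32 + 3, so a_0 = 4
32 = 10·3 + 2, so a_1 = 10
3 = 1·2 + 1, so a_2 = 1
2 = 2·1 + 0, so a_3 = 2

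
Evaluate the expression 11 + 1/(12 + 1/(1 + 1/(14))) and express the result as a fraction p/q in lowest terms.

Start with 14.
1 + 1/(14/1) = 1 + 1/14 = 15/14
12 + 1/(15/14) = 12 + 14/15 = 194/15
11 + 1/(194/15) = 11 + 15/194 = 2149/194

2149/194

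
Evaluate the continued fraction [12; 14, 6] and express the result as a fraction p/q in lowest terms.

Start with 6.
14 + 1/(6/1) = 14 + 1/6 = 85/6
12 + 1/(85/6) = 12 + 6/85 = 1026/85

1026/85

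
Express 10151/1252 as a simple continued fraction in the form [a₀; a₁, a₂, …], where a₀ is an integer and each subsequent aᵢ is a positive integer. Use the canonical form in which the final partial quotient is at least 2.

10151 ÷ 1252 → quotient 8, remainder 135
1252 ÷ 135 → quotient 9, remainder 37
135 ÷ 37 → quotient 3, remainder 24
37 ÷ 24 → quotient 1, remainder 13
24 ÷ 13 → quotient 1, remainder 11
13 ÷ 11 → quotient 1, remainder 2
11 ÷ 2 → quotient 5, remainder 1
2 ÷ 1 → quotient 2, remainder 0

[8; 9, 3, 1, 1, 1, 5, 2]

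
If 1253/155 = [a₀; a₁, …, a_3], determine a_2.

1

Run the Euclidean algorithm, recording each quotient:
1253 ÷ 155 → quotient 8, remainder 13
155 ÷ 13 → quotient 11, remainder 12
13 ÷ 12 → quotient 1, remainder 1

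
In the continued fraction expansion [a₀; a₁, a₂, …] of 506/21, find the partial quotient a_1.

506 = 24·21 + 2, so a_0 = 24
21 = 10·2 + 1, so a_1 = 10

10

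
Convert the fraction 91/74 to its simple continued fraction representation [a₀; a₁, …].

⌊91/74⌋ = 1, remainder 17
⌊74/17⌋ = 4, remainder 6
⌊17/6⌋ = 2, remainder 5
⌊6/5⌋ = 1, remainder 1
⌊5/1⌋ = 5, remainder 0

[1; 4, 2, 1, 5]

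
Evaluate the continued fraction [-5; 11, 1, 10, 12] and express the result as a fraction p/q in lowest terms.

-7787/1584

Start with 12.
10 + 1/(12/1) = 10 + 1/12 = 121/12
1 + 1/(121/12) = 1 + 12/121 = 133/121
11 + 1/(133/121) = 11 + 121/133 = 1584/133
-5 + 1/(1584/133) = -5 + 133/1584 = -7787/1584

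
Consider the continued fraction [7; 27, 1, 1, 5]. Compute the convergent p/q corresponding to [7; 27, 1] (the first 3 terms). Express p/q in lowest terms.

Start with 1.
27 + 1/(1/1) = 27 + 1/1 = 28/1
7 + 1/(28/1) = 7 + 1/28 = 197/28

197/28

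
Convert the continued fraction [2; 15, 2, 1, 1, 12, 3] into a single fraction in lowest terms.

Compute successive convergents:
a_0 = 2: 2/1
a_1 = 15: 31/15
a_2 = 2: 64/31
a_3 = 1: 95/46
a_4 = 1: 159/77
a_5 = 12: 2003/970
a_6 = 3: 6168/2987

6168/2987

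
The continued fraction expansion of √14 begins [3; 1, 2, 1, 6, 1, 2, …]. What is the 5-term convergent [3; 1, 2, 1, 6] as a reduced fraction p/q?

Start with 6.
1 + 1/(6/1) = 1 + 1/6 = 7/6
2 + 1/(7/6) = 2 + 6/7 = 20/7
1 + 1/(20/7) = 1 + 7/20 = 27/20
3 + 1/(27/20) = 3 + 20/27 = 101/27

101/27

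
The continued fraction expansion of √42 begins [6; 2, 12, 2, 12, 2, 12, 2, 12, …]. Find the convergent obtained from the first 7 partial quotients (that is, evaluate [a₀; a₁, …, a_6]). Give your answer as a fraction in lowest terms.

a_0 = 6: 6/1
a_1 = 2: 13/2
a_2 = 12: 162/25
a_3 = 2: 337/52
a_4 = 12: 4206/649
a_5 = 2: 8749/1350
a_6 = 12: 109194/16849

109194/16849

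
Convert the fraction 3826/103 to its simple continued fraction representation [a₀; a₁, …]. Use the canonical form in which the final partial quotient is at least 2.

[37; 6, 1, 6, 2]

Run the Euclidean algorithm, recording each quotient:
3826 ÷ 103 → quotient 37, remainder 15
103 ÷ 15 → quotient 6, remainder 13
15 ÷ 13 → quotient 1, remainder 2
13 ÷ 2 → quotient 6, remainder 1
2 ÷ 1 → quotient 2, remainder 0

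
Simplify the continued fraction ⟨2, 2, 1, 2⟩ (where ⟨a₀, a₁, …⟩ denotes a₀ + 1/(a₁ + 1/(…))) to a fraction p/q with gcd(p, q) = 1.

a_0 = 2: 2/1
a_1 = 2: 5/2
a_2 = 1: 7/3
a_3 = 2: 19/8

19/8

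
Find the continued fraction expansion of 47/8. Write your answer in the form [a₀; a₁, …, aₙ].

[5; 1, 7]

47 = 5·8 + 7, so a_0 = 5
8 = 1·7 + 1, so a_1 = 1
7 = 7·1 + 0, so a_2 = 7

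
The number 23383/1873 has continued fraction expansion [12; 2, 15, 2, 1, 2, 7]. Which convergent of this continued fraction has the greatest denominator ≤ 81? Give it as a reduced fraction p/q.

799/64

List convergents until the denominator exceeds the bound:
a_0 = 12: 12/1  (≤ bound)
a_1 = 2: 25/2  (≤ bound)
a_2 = 15: 387/31  (≤ bound)
a_3 = 2: 799/64  (≤ bound)
a_4 = 1: 1186/95  (> 81, stop)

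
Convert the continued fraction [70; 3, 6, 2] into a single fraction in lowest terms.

Build up convergents one term at a time:
a_0 = 70: 70/1
a_1 = 3: 211/3
a_2 = 6: 1336/19
a_3 = 2: 2883/41

2883/41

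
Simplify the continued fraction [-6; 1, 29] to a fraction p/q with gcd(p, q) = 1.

-151/30

Work from the innermost term outward:
Start with 29.
1 + 1/(29/1) = 1 + 1/29 = 30/29
-6 + 1/(30/29) = -6 + 29/30 = -151/30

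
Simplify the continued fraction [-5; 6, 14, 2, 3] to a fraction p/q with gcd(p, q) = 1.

Build up convergents one term at a time:
a_0 = -5: -5/1
a_1 = 6: -29/6
a_2 = 14: -411/85
a_3 = 2: -851/176
a_4 = 3: -2964/613

-2964/613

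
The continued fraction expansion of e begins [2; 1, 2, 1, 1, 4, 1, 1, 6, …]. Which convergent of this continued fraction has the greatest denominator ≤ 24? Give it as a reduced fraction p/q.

19/7

List convergents until the denominator exceeds the bound:
a_0 = 2: 2/1  (≤ bound)
a_1 = 1: 3/1  (≤ bound)
a_2 = 2: 8/3  (≤ bound)
a_3 = 1: 11/4  (≤ bound)
a_4 = 1: 19/7  (≤ bound)
a_5 = 4: 87/32  (> 24, stop)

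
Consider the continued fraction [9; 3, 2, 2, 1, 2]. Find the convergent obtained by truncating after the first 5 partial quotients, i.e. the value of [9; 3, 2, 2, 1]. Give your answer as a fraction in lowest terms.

223/24

a_0 = 9: 9/1
a_1 = 3: 28/3
a_2 = 2: 65/7
a_3 = 2: 158/17
a_4 = 1: 223/24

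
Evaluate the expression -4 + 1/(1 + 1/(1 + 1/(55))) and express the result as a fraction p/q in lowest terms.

Starting at the tail and folding back:
Start with 55.
1 + 1/(55/1) = 1 + 1/55 = 56/55
1 + 1/(56/55) = 1 + 55/56 = 111/56
-4 + 1/(111/56) = -4 + 56/111 = -388/111

-388/111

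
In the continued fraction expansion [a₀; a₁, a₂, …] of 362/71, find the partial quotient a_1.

⌊362/71⌋ = 5, remainder 7
⌊71/7⌋ = 10, remainder 1

10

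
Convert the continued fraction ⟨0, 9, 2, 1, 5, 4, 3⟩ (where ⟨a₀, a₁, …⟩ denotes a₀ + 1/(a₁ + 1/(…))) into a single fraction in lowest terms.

230/2151

Work from the innermost term outward:
Start with 3.
4 + 1/(3/1) = 4 + 1/3 = 13/3
5 + 1/(13/3) = 5 + 3/13 = 68/13
1 + 1/(68/13) = 1 + 13/68 = 81/68
2 + 1/(81/68) = 2 + 68/81 = 230/81
9 + 1/(230/81) = 9 + 81/230 = 2151/230
0 + 1/(2151/230) = 0 + 230/2151 = 230/2151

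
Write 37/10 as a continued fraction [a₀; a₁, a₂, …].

[3; 1, 2, 3]

37 ÷ 10 → quotient 3, remainder 7
10 ÷ 7 → quotient 1, remainder 3
7 ÷ 3 → quotient 2, remainder 1
3 ÷ 1 → quotient 3, remainder 0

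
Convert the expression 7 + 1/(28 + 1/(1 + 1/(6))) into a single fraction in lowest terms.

a_0 = 7: 7/1
a_1 = 28: 197/28
a_2 = 1: 204/29
a_3 = 6: 1421/202

1421/202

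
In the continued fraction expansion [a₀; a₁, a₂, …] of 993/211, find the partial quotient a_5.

12

Run the Euclidean algorithm, recording each quotient:
993 ÷ 211 → quotient 4, remainder 149
211 ÷ 149 → quotient 1, remainder 62
149 ÷ 62 → quotient 2, remainder 25
62 ÷ 25 → quotient 2, remainder 12
25 ÷ 12 → quotient 2, remainder 1
12 ÷ 1 → quotient 12, remainder 0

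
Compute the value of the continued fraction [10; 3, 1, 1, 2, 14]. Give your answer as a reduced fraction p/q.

2662/259

Use the convergent recurrence hₖ = aₖ·hₖ₋₁ + hₖ₋₂ (and likewise for the denominators kₖ):
a_0 = 10: 10/1
a_1 = 3: 31/3
a_2 = 1: 41/4
a_3 = 1: 72/7
a_4 = 2: 185/18
a_5 = 14: 2662/259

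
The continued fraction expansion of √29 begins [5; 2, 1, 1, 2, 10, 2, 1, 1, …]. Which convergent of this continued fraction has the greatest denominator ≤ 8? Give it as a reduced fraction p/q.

a_0 = 5: 5/1  (≤ bound)
a_1 = 2: 11/2  (≤ bound)
a_2 = 1: 16/3  (≤ bound)
a_3 = 1: 27/5  (≤ bound)
a_4 = 2: 70/13  (> 8, stop)

27/5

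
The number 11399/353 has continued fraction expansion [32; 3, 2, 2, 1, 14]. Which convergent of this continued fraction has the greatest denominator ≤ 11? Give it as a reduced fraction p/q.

a_0 = 32: 32/1  (≤ bound)
a_1 = 3: 97/3  (≤ bound)
a_2 = 2: 226/7  (≤ bound)
a_3 = 2: 549/17  (> 11, stop)

226/7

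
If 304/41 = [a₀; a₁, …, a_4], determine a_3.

304 ÷ 41 → quotient 7, remainder 17
41 ÷ 17 → quotient 2, remainder 7
17 ÷ 7 → quotient 2, remainder 3
7 ÷ 3 → quotient 2, remainder 1

2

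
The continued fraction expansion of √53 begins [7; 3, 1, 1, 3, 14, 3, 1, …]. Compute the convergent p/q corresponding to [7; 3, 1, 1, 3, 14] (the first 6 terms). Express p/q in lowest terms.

a_0 = 7: 7/1
a_1 = 3: 22/3
a_2 = 1: 29/4
a_3 = 1: 51/7
a_4 = 3: 182/25
a_5 = 14: 2599/357

2599/357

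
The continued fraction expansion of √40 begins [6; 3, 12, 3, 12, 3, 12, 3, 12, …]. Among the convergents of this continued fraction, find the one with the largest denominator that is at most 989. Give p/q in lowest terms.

721/114

List convergents until the denominator exceeds the bound:
a_0 = 6: 6/1  (≤ bound)
a_1 = 3: 19/3  (≤ bound)
a_2 = 12: 234/37  (≤ bound)
a_3 = 3: 721/114  (≤ bound)
a_4 = 12: 8886/1405  (> 989, stop)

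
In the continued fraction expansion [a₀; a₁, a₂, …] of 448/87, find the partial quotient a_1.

6

448 ÷ 87 → quotient 5, remainder 13
87 ÷ 13 → quotient 6, remainder 9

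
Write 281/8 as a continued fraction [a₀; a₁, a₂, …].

281 = 35·8 + 1, so a_0 = 35
8 = 8·1 + 0, so a_1 = 8

[35; 8]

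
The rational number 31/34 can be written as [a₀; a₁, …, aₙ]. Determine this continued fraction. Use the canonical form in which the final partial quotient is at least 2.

[0; 1, 10, 3]

31 ÷ 34 → quotient 0, remainder 31
34 ÷ 31 → quotient 1, remainder 3
31 ÷ 3 → quotient 10, remainder 1
3 ÷ 1 → quotient 3, remainder 0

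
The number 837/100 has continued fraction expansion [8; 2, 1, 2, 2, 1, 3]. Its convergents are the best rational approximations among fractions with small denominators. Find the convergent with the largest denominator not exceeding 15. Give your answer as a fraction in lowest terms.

67/8

List convergents until the denominator exceeds the bound:
a_0 = 8: 8/1  (≤ bound)
a_1 = 2: 17/2  (≤ bound)
a_2 = 1: 25/3  (≤ bound)
a_3 = 2: 67/8  (≤ bound)
a_4 = 2: 159/19  (> 15, stop)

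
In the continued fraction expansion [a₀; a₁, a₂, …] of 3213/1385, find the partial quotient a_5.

5

⌊3213/1385⌋ = 2, remainder 443
⌊1385/443⌋ = 3, remainder 56
⌊443/56⌋ = 7, remainder 51
⌊56/51⌋ = 1, remainder 5
⌊51/5⌋ = 10, remainder 1
⌊5/1⌋ = 5, remainder 0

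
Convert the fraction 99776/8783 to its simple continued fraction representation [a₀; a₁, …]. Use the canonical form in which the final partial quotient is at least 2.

99776 ÷ 8783 → quotient 11, remainder 3163
8783 ÷ 3163 → quotient 2, remainder 2457
3163 ÷ 2457 → quotient 1, remainder 706
2457 ÷ 706 → quotient 3, remainder 339
706 ÷ 339 → quotient 2, remainder 28
339 ÷ 28 → quotient 12, remainder 3
28 ÷ 3 → quotient 9, remainder 1
3 ÷ 1 → quotient 3, remainder 0

[11; 2, 1, 3, 2, 12, 9, 3]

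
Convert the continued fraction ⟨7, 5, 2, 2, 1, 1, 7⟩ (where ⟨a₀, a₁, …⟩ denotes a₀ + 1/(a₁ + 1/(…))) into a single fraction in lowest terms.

a_0 = 7: 7/1
a_1 = 5: 36/5
a_2 = 2: 79/11
a_3 = 2: 194/27
a_4 = 1: 273/38
a_5 = 1: 467/65
a_6 = 7: 3542/493

3542/493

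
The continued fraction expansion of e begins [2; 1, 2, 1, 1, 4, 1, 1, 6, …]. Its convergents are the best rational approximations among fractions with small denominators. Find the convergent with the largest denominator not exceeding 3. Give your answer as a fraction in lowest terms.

List convergents until the denominator exceeds the bound:
a_0 = 2: 2/1  (≤ bound)
a_1 = 1: 3/1  (≤ bound)
a_2 = 2: 8/3  (≤ bound)
a_3 = 1: 11/4  (> 3, stop)

8/3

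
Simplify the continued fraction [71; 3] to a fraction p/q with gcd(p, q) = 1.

214/3

Start with 3.
71 + 1/(3/1) = 71 + 1/3 = 214/3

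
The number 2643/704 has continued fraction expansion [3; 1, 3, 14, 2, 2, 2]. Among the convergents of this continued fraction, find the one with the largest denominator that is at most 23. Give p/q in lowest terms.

15/4

a_0 = 3: 3/1  (≤ bound)
a_1 = 1: 4/1  (≤ bound)
a_2 = 3: 15/4  (≤ bound)
a_3 = 14: 214/57  (> 23, stop)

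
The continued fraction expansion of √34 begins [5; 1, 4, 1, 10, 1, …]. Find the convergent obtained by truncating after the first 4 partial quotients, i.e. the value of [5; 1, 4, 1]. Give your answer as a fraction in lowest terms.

a_0 = 5: 5/1
a_1 = 1: 6/1
a_2 = 4: 29/5
a_3 = 1: 35/6

35/6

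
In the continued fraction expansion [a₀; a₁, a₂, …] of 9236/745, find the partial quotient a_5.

3

9236 ÷ 745 → quotient 12, remainder 296
745 ÷ 296 → quotient 2, remainder 153
296 ÷ 153 → quotient 1, remainder 143
153 ÷ 143 → quotient 1, remainder 10
143 ÷ 10 → quotient 14, remainder 3
10 ÷ 3 → quotient 3, remainder 1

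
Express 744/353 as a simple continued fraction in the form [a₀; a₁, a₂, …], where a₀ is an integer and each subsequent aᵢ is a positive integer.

[2; 9, 3, 2, 5]

744 = 2·353 + 38, so a_0 = 2
353 = 9·38 + 11, so a_1 = 9
38 = 3·11 + 5, so a_2 = 3
11 = 2·5 + 1, so a_3 = 2
5 = 5·1 + 0, so a_4 = 5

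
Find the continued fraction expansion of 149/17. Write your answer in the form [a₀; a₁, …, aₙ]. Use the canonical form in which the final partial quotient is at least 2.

[8; 1, 3, 4]

149 ÷ 17 → quotient 8, remainder 13
17 ÷ 13 → quotient 1, remainder 4
13 ÷ 4 → quotient 3, remainder 1
4 ÷ 1 → quotient 4, remainder 0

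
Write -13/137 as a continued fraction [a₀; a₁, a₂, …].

⌊-13/137⌋ = -1, remainder 124
⌊137/124⌋ = 1, remainder 13
⌊124/13⌋ = 9, remainder 7
⌊13/7⌋ = 1, remainder 6
⌊7/6⌋ = 1, remainder 1
⌊6/1⌋ = 6, remainder 0

[-1; 1, 9, 1, 1, 6]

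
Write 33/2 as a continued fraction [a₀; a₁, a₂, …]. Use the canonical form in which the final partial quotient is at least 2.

Apply division with remainder until the remainder is 0:
33 = 16·2 + 1, so a_0 = 16
2 = 2·1 + 0, so a_1 = 2

[16; 2]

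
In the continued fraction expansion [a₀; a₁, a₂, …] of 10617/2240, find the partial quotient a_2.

⌊10617/2240⌋ = 4, remainder 1657
⌊2240/1657⌋ = 1, remainder 583
⌊1657/583⌋ = 2, remainder 491

2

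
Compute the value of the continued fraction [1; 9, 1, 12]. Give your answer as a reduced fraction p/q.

142/129

a_0 = 1: 1/1
a_1 = 9: 10/9
a_2 = 1: 11/10
a_3 = 12: 142/129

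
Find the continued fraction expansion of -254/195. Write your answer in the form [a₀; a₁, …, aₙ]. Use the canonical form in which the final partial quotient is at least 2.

-254 ÷ 195 → quotient -2, remainder 136
195 ÷ 136 → quotient 1, remainder 59
136 ÷ 59 → quotient 2, remainder 18
59 ÷ 18 → quotient 3, remainder 5
18 ÷ 5 → quotient 3, remainder 3
5 ÷ 3 → quotient 1, remainder 2
3 ÷ 2 → quotient 1, remainder 1
2 ÷ 1 → quotient 2, remainder 0

[-2; 1, 2, 3, 3, 1, 1, 2]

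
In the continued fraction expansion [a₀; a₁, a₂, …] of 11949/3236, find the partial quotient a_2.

11949 ÷ 3236 → quotient 3, remainder 2241
3236 ÷ 2241 → quotient 1, remainder 995
2241 ÷ 995 → quotient 2, remainder 251

2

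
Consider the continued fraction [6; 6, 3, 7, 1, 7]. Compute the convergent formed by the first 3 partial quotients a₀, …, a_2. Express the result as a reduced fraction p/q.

a_0 = 6: 6/1
a_1 = 6: 37/6
a_2 = 3: 117/19

117/19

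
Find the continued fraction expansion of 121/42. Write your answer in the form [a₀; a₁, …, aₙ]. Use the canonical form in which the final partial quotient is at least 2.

[2; 1, 7, 2, 2]

121 = 2·42 + 37, so a_0 = 2
42 = 1·37 + 5, so a_1 = 1
37 = 7·5 + 2, so a_2 = 7
5 = 2·2 + 1, so a_3 = 2
2 = 2·1 + 0, so a_4 = 2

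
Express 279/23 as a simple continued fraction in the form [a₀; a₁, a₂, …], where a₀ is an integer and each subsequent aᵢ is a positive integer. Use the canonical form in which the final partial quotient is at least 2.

[12; 7, 1, 2]

⌊279/23⌋ = 12, remainder 3
⌊23/3⌋ = 7, remainder 2
⌊3/2⌋ = 1, remainder 1
⌊2/1⌋ = 2, remainder 0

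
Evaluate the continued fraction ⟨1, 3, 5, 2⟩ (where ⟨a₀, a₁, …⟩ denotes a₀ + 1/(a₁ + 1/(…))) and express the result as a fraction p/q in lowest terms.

46/35

Start with 2.
5 + 1/(2/1) = 5 + 1/2 = 11/2
3 + 1/(11/2) = 3 + 2/11 = 35/11
1 + 1/(35/11) = 1 + 11/35 = 46/35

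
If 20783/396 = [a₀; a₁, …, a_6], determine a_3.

⌊20783/396⌋ = 52, remainder 191
⌊396/191⌋ = 2, remainder 14
⌊191/14⌋ = 13, remainder 9
⌊14/9⌋ = 1, remainder 5

1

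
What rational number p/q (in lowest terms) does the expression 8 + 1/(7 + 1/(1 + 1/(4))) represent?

317/39

Build up convergents one term at a time:
a_0 = 8: 8/1
a_1 = 7: 57/7
a_2 = 1: 65/8
a_3 = 4: 317/39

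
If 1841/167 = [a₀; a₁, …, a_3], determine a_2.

1841 ÷ 167 → quotient 11, remainder 4
167 ÷ 4 → quotient 41, remainder 3
4 ÷ 3 → quotient 1, remainder 1

1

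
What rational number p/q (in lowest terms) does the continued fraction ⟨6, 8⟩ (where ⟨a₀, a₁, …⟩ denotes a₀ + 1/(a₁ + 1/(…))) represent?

a_0 = 6: 6/1
a_1 = 8: 49/8

49/8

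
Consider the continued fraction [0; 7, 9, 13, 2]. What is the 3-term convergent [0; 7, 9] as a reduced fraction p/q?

9/64

a_0 = 0: 0/1
a_1 = 7: 1/7
a_2 = 9: 9/64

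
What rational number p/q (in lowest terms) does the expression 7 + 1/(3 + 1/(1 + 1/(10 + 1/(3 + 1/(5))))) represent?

Start with 5.
3 + 1/(5/1) = 3 + 1/5 = 16/5
10 + 1/(16/5) = 10 + 5/16 = 165/16
1 + 1/(165/16) = 1 + 16/165 = 181/165
3 + 1/(181/165) = 3 + 165/181 = 708/181
7 + 1/(708/181) = 7 + 181/708 = 5137/708

5137/708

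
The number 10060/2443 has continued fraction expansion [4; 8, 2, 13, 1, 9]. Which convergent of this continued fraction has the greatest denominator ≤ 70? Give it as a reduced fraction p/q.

a_0 = 4: 4/1  (≤ bound)
a_1 = 8: 33/8  (≤ bound)
a_2 = 2: 70/17  (≤ bound)
a_3 = 13: 943/229  (> 70, stop)

70/17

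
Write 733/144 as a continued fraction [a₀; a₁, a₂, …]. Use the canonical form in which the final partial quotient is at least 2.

733 = 5·144 + 13, so a_0 = 5
144 = 11·13 + 1, so a_1 = 11
13 = 13·1 + 0, so a_2 = 13

[5; 11, 13]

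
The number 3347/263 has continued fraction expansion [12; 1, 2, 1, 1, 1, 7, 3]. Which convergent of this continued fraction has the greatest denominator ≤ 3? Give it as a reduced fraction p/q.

List convergents until the denominator exceeds the bound:
a_0 = 12: 12/1  (≤ bound)
a_1 = 1: 13/1  (≤ bound)
a_2 = 2: 38/3  (≤ bound)
a_3 = 1: 51/4  (> 3, stop)

38/3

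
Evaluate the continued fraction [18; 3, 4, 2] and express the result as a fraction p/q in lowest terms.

531/29

Start with 2.
4 + 1/(2/1) = 4 + 1/2 = 9/2
3 + 1/(9/2) = 3 + 2/9 = 29/9
18 + 1/(29/9) = 18 + 9/29 = 531/29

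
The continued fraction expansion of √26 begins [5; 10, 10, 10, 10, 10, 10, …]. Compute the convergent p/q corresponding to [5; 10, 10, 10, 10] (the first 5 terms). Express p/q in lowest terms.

52525/10301

Build up convergents one term at a time:
a_0 = 5: 5/1
a_1 = 10: 51/10
a_2 = 10: 515/101
a_3 = 10: 5201/1020
a_4 = 10: 52525/10301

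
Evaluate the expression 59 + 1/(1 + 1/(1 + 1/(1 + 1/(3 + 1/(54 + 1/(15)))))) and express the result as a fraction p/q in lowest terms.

Work from the innermost term outward:
Start with 15.
54 + 1/(15/1) = 54 + 1/15 = 811/15
3 + 1/(811/15) = 3 + 15/811 = 2448/811
1 + 1/(2448/811) = 1 + 811/2448 = 3259/2448
1 + 1/(3259/2448) = 1 + 2448/3259 = 5707/3259
1 + 1/(5707/3259) = 1 + 3259/5707 = 8966/5707
59 + 1/(8966/5707) = 59 + 5707/8966 = 534701/8966

534701/8966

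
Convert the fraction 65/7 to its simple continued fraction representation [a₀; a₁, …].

65 ÷ 7 → quotient 9, remainder 2
7 ÷ 2 → quotient 3, remainder 1
2 ÷ 1 → quotient 2, remainder 0

[9; 3, 2]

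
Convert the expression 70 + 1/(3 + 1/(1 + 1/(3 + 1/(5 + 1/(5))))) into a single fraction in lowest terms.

28809/410

a_0 = 70: 70/1
a_1 = 3: 211/3
a_2 = 1: 281/4
a_3 = 3: 1054/15
a_4 = 5: 5551/79
a_5 = 5: 28809/410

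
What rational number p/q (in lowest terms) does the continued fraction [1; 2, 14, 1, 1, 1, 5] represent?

764/515

a_0 = 1: 1/1
a_1 = 2: 3/2
a_2 = 14: 43/29
a_3 = 1: 46/31
a_4 = 1: 89/60
a_5 = 1: 135/91
a_6 = 5: 764/515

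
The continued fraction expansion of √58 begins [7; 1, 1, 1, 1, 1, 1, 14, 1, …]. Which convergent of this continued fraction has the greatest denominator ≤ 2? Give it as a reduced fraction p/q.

15/2

List convergents until the denominator exceeds the bound:
a_0 = 7: 7/1  (≤ bound)
a_1 = 1: 8/1  (≤ bound)
a_2 = 1: 15/2  (≤ bound)
a_3 = 1: 23/3  (> 2, stop)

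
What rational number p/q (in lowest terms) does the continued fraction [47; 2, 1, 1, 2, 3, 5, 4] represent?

46249/976

a_0 = 47: 47/1
a_1 = 2: 95/2
a_2 = 1: 142/3
a_3 = 1: 237/5
a_4 = 2: 616/13
a_5 = 3: 2085/44
a_6 = 5: 11041/233
a_7 = 4: 46249/976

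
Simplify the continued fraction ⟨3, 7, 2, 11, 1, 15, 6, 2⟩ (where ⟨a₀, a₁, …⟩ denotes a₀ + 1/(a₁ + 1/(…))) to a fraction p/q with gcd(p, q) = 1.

122449/39075

Start with 2.
6 + 1/(2/1) = 6 + 1/2 = 13/2
15 + 1/(13/2) = 15 + 2/13 = 197/13
1 + 1/(197/13) = 1 + 13/197 = 210/197
11 + 1/(210/197) = 11 + 197/210 = 2507/210
2 + 1/(2507/210) = 2 + 210/2507 = 5224/2507
7 + 1/(5224/2507) = 7 + 2507/5224 = 39075/5224
3 + 1/(39075/5224) = 3 + 5224/39075 = 122449/39075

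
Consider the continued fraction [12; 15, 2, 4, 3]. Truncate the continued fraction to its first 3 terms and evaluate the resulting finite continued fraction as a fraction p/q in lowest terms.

374/31

Start with 2.
15 + 1/(2/1) = 15 + 1/2 = 31/2
12 + 1/(31/2) = 12 + 2/31 = 374/31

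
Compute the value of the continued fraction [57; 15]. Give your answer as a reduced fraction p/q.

Start with 15.
57 + 1/(15/1) = 57 + 1/15 = 856/15

856/15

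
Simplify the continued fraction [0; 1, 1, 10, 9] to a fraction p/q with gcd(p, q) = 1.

100/191

Build up convergents one term at a time:
a_0 = 0: 0/1
a_1 = 1: 1/1
a_2 = 1: 1/2
a_3 = 10: 11/21
a_4 = 9: 100/191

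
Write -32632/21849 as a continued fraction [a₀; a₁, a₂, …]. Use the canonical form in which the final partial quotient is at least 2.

[-2; 1, 1, 38, 9, 1, 3, 7]

Apply division with remainder until the remainder is 0:
-32632 = -2·21849 + 11066, so a_0 = -2
21849 = 1·11066 + 10783, so a_1 = 1
11066 = 1·10783 + 283, so a_2 = 1
10783 = 38·283 + 29, so a_3 = 38
283 = 9·29 + 22, so a_4 = 9
29 = 1·22 + 7, so a_5 = 1
22 = 3·7 + 1, so a_6 = 3
7 = 7·1 + 0, so a_7 = 7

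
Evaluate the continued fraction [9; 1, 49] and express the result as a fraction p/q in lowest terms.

499/50

Use the convergent recurrence hₖ = aₖ·hₖ₋₁ + hₖ₋₂ (and likewise for the denominators kₖ):
a_0 = 9: 9/1
a_1 = 1: 10/1
a_2 = 49: 499/50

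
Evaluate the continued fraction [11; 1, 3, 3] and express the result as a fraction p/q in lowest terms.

153/13

Start with 3.
3 + 1/(3/1) = 3 + 1/3 = 10/3
1 + 1/(10/3) = 1 + 3/10 = 13/10
11 + 1/(13/10) = 11 + 10/13 = 153/13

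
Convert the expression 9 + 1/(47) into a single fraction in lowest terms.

Starting at the tail and folding back:
Start with 47.
9 + 1/(47/1) = 9 + 1/47 = 424/47

424/47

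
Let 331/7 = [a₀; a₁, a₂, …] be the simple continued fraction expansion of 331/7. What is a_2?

2

⌊331/7⌋ = 47, remainder 2
⌊7/2⌋ = 3, remainder 1
⌊2/1⌋ = 2, remainder 0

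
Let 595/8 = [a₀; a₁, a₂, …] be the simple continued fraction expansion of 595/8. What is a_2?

595 ÷ 8 → quotient 74, remainder 3
8 ÷ 3 → quotient 2, remainder 2
3 ÷ 2 → quotient 1, remainder 1

1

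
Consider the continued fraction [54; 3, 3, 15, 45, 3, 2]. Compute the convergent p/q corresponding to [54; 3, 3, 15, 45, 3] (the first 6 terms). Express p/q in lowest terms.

Start with 3.
45 + 1/(3/1) = 45 + 1/3 = 136/3
15 + 1/(136/3) = 15 + 3/136 = 2043/136
3 + 1/(2043/136) = 3 + 136/2043 = 6265/2043
3 + 1/(6265/2043) = 3 + 2043/6265 = 20838/6265
54 + 1/(20838/6265) = 54 + 6265/20838 = 1131517/20838

1131517/20838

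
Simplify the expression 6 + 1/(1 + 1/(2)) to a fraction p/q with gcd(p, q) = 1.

a_0 = 6: 6/1
a_1 = 1: 7/1
a_2 = 2: 20/3

20/3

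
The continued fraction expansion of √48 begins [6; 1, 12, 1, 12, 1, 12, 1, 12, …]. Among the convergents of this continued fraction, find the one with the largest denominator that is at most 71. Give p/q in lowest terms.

97/14

a_0 = 6: 6/1  (≤ bound)
a_1 = 1: 7/1  (≤ bound)
a_2 = 12: 90/13  (≤ bound)
a_3 = 1: 97/14  (≤ bound)
a_4 = 12: 1254/181  (> 71, stop)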